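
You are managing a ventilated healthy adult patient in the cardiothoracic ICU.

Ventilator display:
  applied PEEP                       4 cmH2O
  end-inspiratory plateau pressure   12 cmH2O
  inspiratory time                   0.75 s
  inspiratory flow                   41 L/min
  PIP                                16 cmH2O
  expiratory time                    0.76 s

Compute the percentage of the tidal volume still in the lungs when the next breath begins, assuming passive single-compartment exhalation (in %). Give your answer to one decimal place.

13.2

Flow: 41 L/min ÷ 60 = 0.6833 L/s.
Vt = flow × Ti = 0.6833 L/s × 0.75 s × 1000 mL/L = 512.48 mL.
R = (PIP − Pplat)/V̇ = (16 − 12) / 0.6833 = 4.0/0.6833 = 5.854 cmH2O·s/L.
C = Vt/(Pplat − PEEP) = 512.48 / (12 − 4) = 512.48/8.0 = 64.06 mL/cmH2O.
τ = R × C = 5.854 × 0.06406 L/cmH2O = 0.375 s.
Fraction remaining at end-expiration = e^(−Te/τ) = e^(−0.76/0.375) = 0.1318 → 13.18%.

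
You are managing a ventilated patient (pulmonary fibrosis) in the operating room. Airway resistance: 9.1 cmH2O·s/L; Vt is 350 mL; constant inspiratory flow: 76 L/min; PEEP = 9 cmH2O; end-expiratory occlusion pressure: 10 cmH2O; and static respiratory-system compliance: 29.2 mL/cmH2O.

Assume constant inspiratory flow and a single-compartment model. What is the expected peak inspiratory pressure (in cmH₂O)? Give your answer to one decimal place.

Flow: 76 L/min ÷ 60 = 1.2667 L/s.
Total PEEP = 10 cmH2O (set 9 + intrinsic 1); this is the baseline alveolar pressure.
Equation of motion (constant flow): PIP = Vt/C + R·V̇ + PEEP.
PIP = 350/29.2 + 9.1×1.2667 + 10 = 11.986 + 11.527 + 10 = 33.513 cmH2O.

33.5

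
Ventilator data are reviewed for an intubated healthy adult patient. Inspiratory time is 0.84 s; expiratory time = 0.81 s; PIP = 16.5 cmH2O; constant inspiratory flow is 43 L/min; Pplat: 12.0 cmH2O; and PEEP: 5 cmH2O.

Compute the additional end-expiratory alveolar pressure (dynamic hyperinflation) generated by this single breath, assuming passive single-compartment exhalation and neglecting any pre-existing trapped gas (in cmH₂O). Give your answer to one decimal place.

Flow: 43 L/min ÷ 60 = 0.7167 L/s.
Vt = flow × Ti = 0.7167 L/s × 0.84 s × 1000 mL/L = 602.03 mL.
R = (PIP − Pplat)/V̇ = (16.5 − 12.0) / 0.7167 = 4.5/0.7167 = 6.279 cmH2O·s/L.
C = Vt/(Pplat − PEEP) = 602.03 / (12.0 − 5) = 602.03/7.0 = 86.004 mL/cmH2O.
τ = R × C = 6.279 × 0.086 L/cmH2O = 0.54 s.
Fraction remaining = e^(−Te/τ) = e^(−0.81/0.54) = 0.2231; trapped volume = 602.03 × 0.2231 = 134.31 mL.
Additional alveolar pressure from trapping ≈ V_trapped / C = 134.31 / 86.004 = 1.562 cmH2O.

1.6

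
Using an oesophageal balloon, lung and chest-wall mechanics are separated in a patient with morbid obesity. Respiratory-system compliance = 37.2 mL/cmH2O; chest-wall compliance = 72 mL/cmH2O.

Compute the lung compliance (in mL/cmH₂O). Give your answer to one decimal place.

1/CL = 1/Crs − 1/Ccw.
1/CL = 1/37.2 − 1/72 = 0.01299.
CL = 76.982 mL/cmH2O.

77.0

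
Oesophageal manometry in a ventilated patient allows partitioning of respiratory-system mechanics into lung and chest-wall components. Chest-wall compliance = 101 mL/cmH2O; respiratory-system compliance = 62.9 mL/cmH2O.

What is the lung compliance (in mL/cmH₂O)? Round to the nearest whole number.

1/CL = 1/Crs − 1/Ccw.
1/CL = 1/62.9 − 1/101 = 0.005997.
CL = 166.75 mL/cmH2O.

167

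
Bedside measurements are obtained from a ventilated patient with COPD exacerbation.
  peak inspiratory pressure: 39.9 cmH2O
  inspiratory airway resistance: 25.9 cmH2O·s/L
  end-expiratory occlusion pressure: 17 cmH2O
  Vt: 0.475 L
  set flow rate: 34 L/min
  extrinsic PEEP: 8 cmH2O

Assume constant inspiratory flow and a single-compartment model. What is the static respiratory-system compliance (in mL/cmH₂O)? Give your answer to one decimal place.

Flow: 34 L/min ÷ 60 = 0.5667 L/s.
Total PEEP = 17 cmH2O (set 8 + intrinsic 9); this is the baseline alveolar pressure.
Equation of motion (constant flow): PIP = Vt/C + R·V̇ + PEEP.
Vt/C = PIP − R·V̇ − PEEP = 39.9 − 25.9×0.5667 − 17 = 39.9 − 14.678 − 17 = 8.222 cmH2O.
C = Vt / 8.222 = 475 / 8.222 = 57.772 mL/cmH2O.

57.8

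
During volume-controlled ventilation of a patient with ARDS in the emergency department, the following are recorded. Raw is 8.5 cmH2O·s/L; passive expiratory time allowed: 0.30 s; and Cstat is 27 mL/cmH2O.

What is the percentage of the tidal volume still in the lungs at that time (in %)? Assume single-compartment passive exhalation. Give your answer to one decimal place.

τ = R × C = 8.5 × 27 mL/cmH2O = 8.5 × 0.027 L/cmH2O = 0.2295 s.
Passive exhalation: V(t)/V₀ = e^(−t/τ) = e^(−0.30/0.2295) = 0.2706.
Fraction remaining = 0.2706 → 27.06%.

27.1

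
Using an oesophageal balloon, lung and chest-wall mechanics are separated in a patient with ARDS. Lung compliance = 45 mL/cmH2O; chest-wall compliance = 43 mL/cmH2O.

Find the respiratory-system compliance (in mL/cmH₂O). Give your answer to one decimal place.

22.0

Lung and chest wall are elastances in series: 1/Crs = 1/CL + 1/Ccw.
1/Crs = 1/45 + 1/43 = 0.04548.
Crs = 21.988 mL/cmH2O.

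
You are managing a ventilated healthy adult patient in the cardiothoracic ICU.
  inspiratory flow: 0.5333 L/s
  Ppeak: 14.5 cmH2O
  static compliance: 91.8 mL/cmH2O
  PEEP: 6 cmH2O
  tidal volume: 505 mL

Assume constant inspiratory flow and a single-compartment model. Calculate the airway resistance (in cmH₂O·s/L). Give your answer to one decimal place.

5.6

Equation of motion (constant flow): PIP = Vt/C + R·V̇ + PEEP.
R·V̇ = PIP − Vt/C − PEEP = 14.5 − 505/91.8 − 6 = 14.5 − 5.501 − 6 = 2.999 cmH2O.
R = 2.999 / 0.5333 = 5.623 cmH2O·s/L.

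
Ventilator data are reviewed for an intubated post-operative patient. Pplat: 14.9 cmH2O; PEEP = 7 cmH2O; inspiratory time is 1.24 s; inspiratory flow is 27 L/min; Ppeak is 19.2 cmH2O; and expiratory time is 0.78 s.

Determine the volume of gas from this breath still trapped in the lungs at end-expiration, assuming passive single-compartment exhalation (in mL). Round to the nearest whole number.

Flow: 27 L/min ÷ 60 = 0.45 L/s.
Vt = flow × Ti = 0.45 L/s × 1.24 s × 1000 mL/L = 558.0 mL.
R = (PIP − Pplat)/V̇ = (19.2 − 14.9) / 0.45 = 4.3/0.45 = 9.556 cmH2O·s/L.
C = Vt/(Pplat − PEEP) = 558.0 / (14.9 − 7) = 558.0/7.9 = 70.633 mL/cmH2O.
τ = R × C = 9.556 × 0.07063 L/cmH2O = 0.6749 s.
Fraction remaining = e^(−Te/τ) = e^(−0.78/0.6749) = 0.3148.
Trapped volume = 558.0 × 0.3148 = 175.66 mL.

176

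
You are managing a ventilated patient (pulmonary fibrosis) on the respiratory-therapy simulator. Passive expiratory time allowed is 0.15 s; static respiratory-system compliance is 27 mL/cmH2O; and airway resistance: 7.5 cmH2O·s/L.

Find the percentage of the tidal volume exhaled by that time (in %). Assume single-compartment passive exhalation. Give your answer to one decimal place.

52.3

τ = R × C = 7.5 × 27 mL/cmH2O = 7.5 × 0.027 L/cmH2O = 0.2025 s.
Passive exhalation: V(t)/V₀ = e^(−t/τ) = e^(−0.15/0.2025) = 0.4768.
Fraction exhaled = 1 − 0.4768 = 0.5232 → 52.32%.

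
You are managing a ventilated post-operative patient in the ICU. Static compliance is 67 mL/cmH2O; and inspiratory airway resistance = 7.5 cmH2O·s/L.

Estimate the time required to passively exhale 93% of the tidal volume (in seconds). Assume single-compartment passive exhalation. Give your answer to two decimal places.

τ = R × C = 7.5 × 67 mL/cmH2O = 7.5 × 0.067 L/cmH2O = 0.5025 s.
Exhaled fraction f = 1 − e^(−t/τ) → t = −τ·ln(1 − f) = −0.5025·ln(0.07) = 1.336 s.

1.34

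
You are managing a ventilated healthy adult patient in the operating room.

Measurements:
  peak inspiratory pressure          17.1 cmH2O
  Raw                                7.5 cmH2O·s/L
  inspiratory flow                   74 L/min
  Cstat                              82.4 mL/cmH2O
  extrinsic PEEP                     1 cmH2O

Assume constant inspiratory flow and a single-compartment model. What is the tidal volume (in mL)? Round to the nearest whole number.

564

Flow: 74 L/min ÷ 60 = 1.2333 L/s.
Equation of motion (constant flow): PIP = Vt/C + R·V̇ + PEEP.
Vt/C = PIP − R·V̇ − PEEP = 17.1 − 9.25 − 1 = 6.85 cmH2O.
Vt = C × 6.85 = 82.4 × 6.85 = 564.44 mL.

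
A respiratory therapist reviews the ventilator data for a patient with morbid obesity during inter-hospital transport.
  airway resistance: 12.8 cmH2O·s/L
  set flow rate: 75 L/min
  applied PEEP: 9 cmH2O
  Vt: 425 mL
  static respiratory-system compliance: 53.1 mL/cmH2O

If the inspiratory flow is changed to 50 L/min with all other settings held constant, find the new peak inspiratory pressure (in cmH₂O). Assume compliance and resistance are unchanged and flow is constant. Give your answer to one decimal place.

27.7

Flow: 75 L/min ÷ 60 = 1.25 L/s.
New flow: 50 L/min ÷ 60 = 0.8333 L/s.
PIP = Vt/C + R·V̇ + PEEP (constant-flow equation of motion).
Only the resistive term changes: ΔPIP = R × ΔV̇ = 12.8 × (0.8333 − 1.25) = 12.8 × -0.4167 = -5.334 cmH2O.
Original PIP = 425/53.1 + 12.8×1.25 + 9 = 33.004 cmH2O; new PIP = 33.004 + (-5.334) = 27.67 cmH2O.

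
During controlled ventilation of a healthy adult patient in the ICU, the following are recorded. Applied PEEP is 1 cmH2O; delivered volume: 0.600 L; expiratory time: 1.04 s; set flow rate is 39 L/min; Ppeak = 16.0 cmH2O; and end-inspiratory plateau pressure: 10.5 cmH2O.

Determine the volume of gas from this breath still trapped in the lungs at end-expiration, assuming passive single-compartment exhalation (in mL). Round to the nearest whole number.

86

Flow: 39 L/min ÷ 60 = 0.65 L/s.
R = (PIP − Pplat)/V̇ = (16.0 − 10.5) / 0.65 = 5.5/0.65 = 8.462 cmH2O·s/L.
C = Vt/(Pplat − PEEP) = 600.0 / (10.5 − 1) = 600.0/9.5 = 63.158 mL/cmH2O.
τ = R × C = 8.462 × 0.06316 L/cmH2O = 0.5345 s.
Fraction remaining = e^(−Te/τ) = e^(−1.04/0.5345) = 0.1429.
Trapped volume = 600.0 × 0.1429 = 85.74 mL.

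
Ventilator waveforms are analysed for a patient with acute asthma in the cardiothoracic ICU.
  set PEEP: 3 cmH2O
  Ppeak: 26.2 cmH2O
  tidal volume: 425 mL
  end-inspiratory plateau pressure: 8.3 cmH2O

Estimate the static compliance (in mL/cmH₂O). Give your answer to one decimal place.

Cstat = Vt / (Pplat − PEEP) = 425 / (8.3 − 3) = 425 / 5.3 = 80.189 mL/cmH2O.

80.2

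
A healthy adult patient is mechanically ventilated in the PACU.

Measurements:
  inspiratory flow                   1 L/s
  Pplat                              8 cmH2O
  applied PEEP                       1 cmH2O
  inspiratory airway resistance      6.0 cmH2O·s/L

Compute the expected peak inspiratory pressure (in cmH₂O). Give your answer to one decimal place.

14.0

PIP = Pplat + Raw × flow = 8 + 6.0 × 1 = 8 + 6.0 = 14.0 cmH2O.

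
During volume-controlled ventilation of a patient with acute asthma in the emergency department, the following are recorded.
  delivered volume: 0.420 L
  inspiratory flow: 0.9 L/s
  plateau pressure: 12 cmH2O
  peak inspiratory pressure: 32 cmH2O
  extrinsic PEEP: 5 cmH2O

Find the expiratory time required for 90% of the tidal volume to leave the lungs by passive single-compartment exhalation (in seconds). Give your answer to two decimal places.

3.07

R = (PIP − Pplat)/V̇ = (32 − 12) / 0.9 = 20.0/0.9 = 22.222 cmH2O·s/L.
C = Vt/(Pplat − PEEP) = 420.0 / (12 − 5) = 420.0/7.0 = 60.0 mL/cmH2O.
τ = R × C = 22.222 × 0.06 L/cmH2O = 1.333 s.
t = −τ·ln(1 − 0.90) = −1.333·ln(0.1) = 3.069 s.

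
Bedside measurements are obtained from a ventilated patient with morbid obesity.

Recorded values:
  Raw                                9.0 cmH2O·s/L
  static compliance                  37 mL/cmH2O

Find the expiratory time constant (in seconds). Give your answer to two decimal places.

0.33

τ = R × C = 9.0 × 37 mL/cmH2O = 9.0 × 0.037 L/cmH2O = 0.333 s.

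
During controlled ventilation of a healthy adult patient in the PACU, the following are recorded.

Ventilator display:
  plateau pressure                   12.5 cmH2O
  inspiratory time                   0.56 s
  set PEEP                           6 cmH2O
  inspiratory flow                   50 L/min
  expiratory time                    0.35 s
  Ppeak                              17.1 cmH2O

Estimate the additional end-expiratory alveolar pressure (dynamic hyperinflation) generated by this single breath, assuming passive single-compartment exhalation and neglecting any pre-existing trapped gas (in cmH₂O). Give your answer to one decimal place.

Flow: 50 L/min ÷ 60 = 0.8333 L/s.
Vt = flow × Ti = 0.8333 L/s × 0.56 s × 1000 mL/L = 466.65 mL.
R = (PIP − Pplat)/V̇ = (17.1 − 12.5) / 0.8333 = 4.6/0.8333 = 5.52 cmH2O·s/L.
C = Vt/(Pplat − PEEP) = 466.65 / (12.5 − 6) = 466.65/6.5 = 71.792 mL/cmH2O.
τ = R × C = 5.52 × 0.07179 L/cmH2O = 0.3963 s.
Fraction remaining = e^(−Te/τ) = e^(−0.35/0.3963) = 0.4135; trapped volume = 466.65 × 0.4135 = 192.96 mL.
Additional alveolar pressure from trapping ≈ V_trapped / C = 192.96 / 71.792 = 2.688 cmH2O.

2.7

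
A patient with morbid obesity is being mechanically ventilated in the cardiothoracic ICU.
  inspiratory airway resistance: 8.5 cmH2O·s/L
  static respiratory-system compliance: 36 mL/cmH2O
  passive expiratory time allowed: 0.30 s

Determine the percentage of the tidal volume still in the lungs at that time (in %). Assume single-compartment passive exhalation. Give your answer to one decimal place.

τ = R × C = 8.5 × 36 mL/cmH2O = 8.5 × 0.036 L/cmH2O = 0.306 s.
Passive exhalation: V(t)/V₀ = e^(−t/τ) = e^(−0.30/0.306) = 0.3752.
Fraction remaining = 0.3752 → 37.52%.

37.5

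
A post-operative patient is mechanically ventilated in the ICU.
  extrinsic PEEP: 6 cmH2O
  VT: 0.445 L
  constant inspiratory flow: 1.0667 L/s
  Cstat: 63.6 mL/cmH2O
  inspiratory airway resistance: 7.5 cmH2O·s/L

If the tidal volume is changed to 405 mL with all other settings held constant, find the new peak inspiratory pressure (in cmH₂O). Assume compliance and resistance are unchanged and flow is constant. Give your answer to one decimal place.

20.4

PIP = Vt/C + R·V̇ + PEEP (constant-flow equation of motion).
Only the elastic term changes: ΔPIP = ΔVt / C = (405 − 445) / 63.6 = -0.6289 cmH2O.
Original PIP = 445/63.6 + 7.5×1.0667 + 6 = 20.997 cmH2O; new PIP = 20.997 + (-0.6289) = 20.368 cmH2O.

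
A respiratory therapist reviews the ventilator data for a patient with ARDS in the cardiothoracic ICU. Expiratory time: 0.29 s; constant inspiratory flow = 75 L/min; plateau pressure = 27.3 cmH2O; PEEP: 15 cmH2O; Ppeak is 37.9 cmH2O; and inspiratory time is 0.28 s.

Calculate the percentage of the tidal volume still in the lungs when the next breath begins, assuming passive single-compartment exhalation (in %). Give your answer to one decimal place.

Flow: 75 L/min ÷ 60 = 1.25 L/s.
Vt = flow × Ti = 1.25 L/s × 0.28 s × 1000 mL/L = 350.0 mL.
R = (PIP − Pplat)/V̇ = (37.9 − 27.3) / 1.25 = 10.6/1.25 = 8.48 cmH2O·s/L.
C = Vt/(Pplat − PEEP) = 350.0 / (27.3 − 15) = 350.0/12.3 = 28.455 mL/cmH2O.
τ = R × C = 8.48 × 0.02846 L/cmH2O = 0.2413 s.
Fraction remaining at end-expiration = e^(−Te/τ) = e^(−0.29/0.2413) = 0.3006 → 30.06%.

30.1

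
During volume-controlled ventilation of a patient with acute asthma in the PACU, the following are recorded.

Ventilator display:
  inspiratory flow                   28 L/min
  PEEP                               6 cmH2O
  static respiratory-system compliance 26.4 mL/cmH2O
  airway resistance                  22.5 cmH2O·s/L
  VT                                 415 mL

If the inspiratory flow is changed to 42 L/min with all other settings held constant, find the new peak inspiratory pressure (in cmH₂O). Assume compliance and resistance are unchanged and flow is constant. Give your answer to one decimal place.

37.5

Flow: 28 L/min ÷ 60 = 0.4667 L/s.
New flow: 42 L/min ÷ 60 = 0.7 L/s.
PIP = Vt/C + R·V̇ + PEEP (constant-flow equation of motion).
Only the resistive term changes: ΔPIP = R × ΔV̇ = 22.5 × (0.7 − 0.4667) = 22.5 × 0.2333 = 5.249 cmH2O.
Original PIP = 415/26.4 + 22.5×0.4667 + 6 = 32.22 cmH2O; new PIP = 32.22 + (5.249) = 37.469 cmH2O.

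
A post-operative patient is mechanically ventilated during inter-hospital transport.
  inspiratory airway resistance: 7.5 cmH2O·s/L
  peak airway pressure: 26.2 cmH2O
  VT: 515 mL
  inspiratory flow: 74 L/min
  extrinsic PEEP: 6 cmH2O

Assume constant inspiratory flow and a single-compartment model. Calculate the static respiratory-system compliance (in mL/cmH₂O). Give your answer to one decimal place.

47.0

Flow: 74 L/min ÷ 60 = 1.2333 L/s.
Equation of motion (constant flow): PIP = Vt/C + R·V̇ + PEEP.
Vt/C = PIP − R·V̇ − PEEP = 26.2 − 7.5×1.2333 − 6 = 26.2 − 9.25 − 6 = 10.95 cmH2O.
C = Vt / 10.95 = 515 / 10.95 = 47.032 mL/cmH2O.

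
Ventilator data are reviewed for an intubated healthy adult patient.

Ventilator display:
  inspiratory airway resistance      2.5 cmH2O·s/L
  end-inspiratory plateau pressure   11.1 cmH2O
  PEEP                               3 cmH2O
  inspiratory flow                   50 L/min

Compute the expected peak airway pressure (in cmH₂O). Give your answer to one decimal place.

Flow: 50 L/min ÷ 60 = 0.8333 L/s.
PIP = Pplat + Raw × flow = 11.1 + 2.5 × 0.8333 = 11.1 + 2.083 = 13.183 cmH2O.

13.2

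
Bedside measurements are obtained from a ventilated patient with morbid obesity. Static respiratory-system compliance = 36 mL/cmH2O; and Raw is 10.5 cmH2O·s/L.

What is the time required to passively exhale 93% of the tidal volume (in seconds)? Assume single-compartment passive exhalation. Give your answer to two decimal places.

τ = R × C = 10.5 × 36 mL/cmH2O = 10.5 × 0.036 L/cmH2O = 0.378 s.
Exhaled fraction f = 1 − e^(−t/τ) → t = −τ·ln(1 − f) = −0.378·ln(0.07) = 1.005 s.

1.01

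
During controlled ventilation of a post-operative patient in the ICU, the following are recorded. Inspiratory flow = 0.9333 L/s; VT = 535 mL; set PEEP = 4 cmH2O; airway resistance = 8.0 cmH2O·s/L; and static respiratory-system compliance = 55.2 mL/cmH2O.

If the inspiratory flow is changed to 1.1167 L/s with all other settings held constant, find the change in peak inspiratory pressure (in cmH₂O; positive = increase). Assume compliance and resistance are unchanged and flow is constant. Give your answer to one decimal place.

PIP = Vt/C + R·V̇ + PEEP (constant-flow equation of motion).
Only the resistive term changes: ΔPIP = R × ΔV̇ = 8.0 × (1.1167 − 0.9333) = 8.0 × 0.1834 = 1.467 cmH2O.

1.5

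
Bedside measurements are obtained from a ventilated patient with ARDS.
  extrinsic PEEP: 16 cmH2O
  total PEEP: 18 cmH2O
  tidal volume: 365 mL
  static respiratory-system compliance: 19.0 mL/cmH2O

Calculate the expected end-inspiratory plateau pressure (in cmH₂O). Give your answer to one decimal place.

End-expiratory occlusion gives total PEEP = 18 cmH2O (intrinsic PEEP = 18 − 16 = 2). Use total PEEP for the elastic gradient.
Pplat = PEEPtotal + Vt / Cstat = 18 + 365 / 19.0 = 18 + 19.211 = 37.211 cmH2O.

37.2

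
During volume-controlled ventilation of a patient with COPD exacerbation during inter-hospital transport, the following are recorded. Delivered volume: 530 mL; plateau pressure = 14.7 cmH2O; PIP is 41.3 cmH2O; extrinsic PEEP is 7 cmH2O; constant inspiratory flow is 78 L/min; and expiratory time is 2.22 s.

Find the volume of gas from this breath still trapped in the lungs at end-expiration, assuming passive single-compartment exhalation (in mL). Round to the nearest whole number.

Flow: 78 L/min ÷ 60 = 1.3 L/s.
R = (PIP − Pplat)/V̇ = (41.3 − 14.7) / 1.3 = 26.6/1.3 = 20.462 cmH2O·s/L.
C = Vt/(Pplat − PEEP) = 530.0 / (14.7 − 7) = 530.0/7.7 = 68.831 mL/cmH2O.
τ = R × C = 20.462 × 0.06883 L/cmH2O = 1.408 s.
Fraction remaining = e^(−Te/τ) = e^(−2.22/1.408) = 0.2067.
Trapped volume = 530.0 × 0.2067 = 109.55 mL.

110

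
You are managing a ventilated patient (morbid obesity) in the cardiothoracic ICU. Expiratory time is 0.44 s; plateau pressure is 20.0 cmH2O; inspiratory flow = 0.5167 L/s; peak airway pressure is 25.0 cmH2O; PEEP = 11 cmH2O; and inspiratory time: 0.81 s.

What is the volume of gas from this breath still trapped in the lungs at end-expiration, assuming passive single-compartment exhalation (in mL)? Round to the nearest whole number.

Vt = flow × Ti = 0.5167 L/s × 0.81 s × 1000 mL/L = 418.53 mL.
R = (PIP − Pplat)/V̇ = (25.0 − 20.0) / 0.5167 = 5.0/0.5167 = 9.677 cmH2O·s/L.
C = Vt/(Pplat − PEEP) = 418.53 / (20.0 − 11) = 418.53/9.0 = 46.503 mL/cmH2O.
τ = R × C = 9.677 × 0.0465 L/cmH2O = 0.45 s.
Fraction remaining = e^(−Te/τ) = e^(−0.44/0.45) = 0.3761.
Trapped volume = 418.53 × 0.3761 = 157.41 mL.

157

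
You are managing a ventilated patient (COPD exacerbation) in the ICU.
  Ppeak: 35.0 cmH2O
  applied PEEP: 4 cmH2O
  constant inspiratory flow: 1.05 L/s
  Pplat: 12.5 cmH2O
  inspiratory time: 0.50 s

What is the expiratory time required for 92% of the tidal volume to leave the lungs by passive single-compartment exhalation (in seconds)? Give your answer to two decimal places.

3.34

Vt = flow × Ti = 1.05 L/s × 0.50 s × 1000 mL/L = 525.0 mL.
R = (PIP − Pplat)/V̇ = (35.0 − 12.5) / 1.05 = 22.5/1.05 = 21.429 cmH2O·s/L.
C = Vt/(Pplat − PEEP) = 525.0 / (12.5 − 4) = 525.0/8.5 = 61.765 mL/cmH2O.
τ = R × C = 21.429 × 0.06177 L/cmH2O = 1.324 s.
t = −τ·ln(1 − 0.92) = −1.324·ln(0.08) = 3.344 s.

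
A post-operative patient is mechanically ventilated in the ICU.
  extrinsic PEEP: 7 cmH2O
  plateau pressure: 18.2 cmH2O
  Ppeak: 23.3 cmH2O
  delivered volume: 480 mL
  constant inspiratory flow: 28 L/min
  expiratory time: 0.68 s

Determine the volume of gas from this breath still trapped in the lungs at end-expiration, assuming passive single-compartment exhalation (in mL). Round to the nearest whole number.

112

Flow: 28 L/min ÷ 60 = 0.4667 L/s.
R = (PIP − Pplat)/V̇ = (23.3 − 18.2) / 0.4667 = 5.1/0.4667 = 10.928 cmH2O·s/L.
C = Vt/(Pplat − PEEP) = 480.0 / (18.2 − 7) = 480.0/11.2 = 42.857 mL/cmH2O.
τ = R × C = 10.928 × 0.04286 L/cmH2O = 0.4684 s.
Fraction remaining = e^(−Te/τ) = e^(−0.68/0.4684) = 0.2342.
Trapped volume = 480.0 × 0.2342 = 112.42 mL.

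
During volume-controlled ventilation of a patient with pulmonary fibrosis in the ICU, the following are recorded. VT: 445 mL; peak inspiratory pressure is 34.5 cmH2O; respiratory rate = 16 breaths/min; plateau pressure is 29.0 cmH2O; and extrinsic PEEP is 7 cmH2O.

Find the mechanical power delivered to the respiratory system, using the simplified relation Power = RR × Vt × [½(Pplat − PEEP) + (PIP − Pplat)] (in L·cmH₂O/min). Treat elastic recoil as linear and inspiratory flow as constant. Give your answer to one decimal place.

Per-breath work = Vt × [½(Pplat−PEEP) + (PIP−Pplat)] = 0.445 × [0.5×22.0 + 5.5] = 0.445 × 16.5 = 7.343 L·cmH2O.
Power = 16 × 7.343 = 117.49 L·cmH2O/min.

117.5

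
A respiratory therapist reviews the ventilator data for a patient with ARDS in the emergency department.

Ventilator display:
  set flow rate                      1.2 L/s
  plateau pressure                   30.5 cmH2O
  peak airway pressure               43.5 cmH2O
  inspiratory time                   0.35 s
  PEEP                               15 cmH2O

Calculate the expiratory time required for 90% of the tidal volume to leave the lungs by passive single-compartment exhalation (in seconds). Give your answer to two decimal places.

0.68

Vt = flow × Ti = 1.2 L/s × 0.35 s × 1000 mL/L = 420.0 mL.
R = (PIP − Pplat)/V̇ = (43.5 − 30.5) / 1.2 = 13.0/1.2 = 10.833 cmH2O·s/L.
C = Vt/(Pplat − PEEP) = 420.0 / (30.5 − 15) = 420.0/15.5 = 27.097 mL/cmH2O.
τ = R × C = 10.833 × 0.0271 L/cmH2O = 0.2936 s.
t = −τ·ln(1 − 0.90) = −0.2936·ln(0.1) = 0.676 s.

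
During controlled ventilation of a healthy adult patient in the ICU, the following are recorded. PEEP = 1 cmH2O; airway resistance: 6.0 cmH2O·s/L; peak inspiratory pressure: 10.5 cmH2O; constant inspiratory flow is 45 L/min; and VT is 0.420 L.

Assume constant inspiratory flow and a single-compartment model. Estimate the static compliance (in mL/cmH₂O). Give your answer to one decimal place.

Flow: 45 L/min ÷ 60 = 0.75 L/s.
Equation of motion (constant flow): PIP = Vt/C + R·V̇ + PEEP.
Vt/C = PIP − R·V̇ − PEEP = 10.5 − 6.0×0.75 − 1 = 10.5 − 4.5 − 1 = 5.0 cmH2O.
C = Vt / 5.0 = 420 / 5.0 = 84.0 mL/cmH2O.

84.0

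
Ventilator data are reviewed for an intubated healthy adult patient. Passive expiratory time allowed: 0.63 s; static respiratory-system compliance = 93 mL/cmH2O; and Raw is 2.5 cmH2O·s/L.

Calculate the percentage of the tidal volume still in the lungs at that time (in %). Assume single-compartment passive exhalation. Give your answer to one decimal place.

6.7

τ = R × C = 2.5 × 93 mL/cmH2O = 2.5 × 0.093 L/cmH2O = 0.2325 s.
Passive exhalation: V(t)/V₀ = e^(−t/τ) = e^(−0.63/0.2325) = 0.06656.
Fraction remaining = 0.06656 → 6.656%.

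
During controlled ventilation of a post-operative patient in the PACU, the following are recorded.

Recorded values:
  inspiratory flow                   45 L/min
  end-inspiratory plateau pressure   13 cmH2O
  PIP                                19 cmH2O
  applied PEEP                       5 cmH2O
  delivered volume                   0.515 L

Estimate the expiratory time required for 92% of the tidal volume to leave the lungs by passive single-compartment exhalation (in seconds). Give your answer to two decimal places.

Flow: 45 L/min ÷ 60 = 0.75 L/s.
R = (PIP − Pplat)/V̇ = (19 − 13) / 0.75 = 6.0/0.75 = 8.0 cmH2O·s/L.
C = Vt/(Pplat − PEEP) = 515.0 / (13 − 5) = 515.0/8.0 = 64.375 mL/cmH2O.
τ = R × C = 8.0 × 0.06438 L/cmH2O = 0.515 s.
t = −τ·ln(1 − 0.92) = −0.515·ln(0.08) = 1.301 s.

1.30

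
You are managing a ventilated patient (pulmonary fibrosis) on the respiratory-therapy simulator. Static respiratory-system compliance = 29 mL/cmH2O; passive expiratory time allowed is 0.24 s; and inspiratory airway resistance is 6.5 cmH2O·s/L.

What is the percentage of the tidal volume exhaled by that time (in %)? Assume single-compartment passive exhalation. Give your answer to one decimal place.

72.0

τ = R × C = 6.5 × 29 mL/cmH2O = 6.5 × 0.029 L/cmH2O = 0.1885 s.
Passive exhalation: V(t)/V₀ = e^(−t/τ) = e^(−0.24/0.1885) = 0.2799.
Fraction exhaled = 1 − 0.2799 = 0.7201 → 72.01%.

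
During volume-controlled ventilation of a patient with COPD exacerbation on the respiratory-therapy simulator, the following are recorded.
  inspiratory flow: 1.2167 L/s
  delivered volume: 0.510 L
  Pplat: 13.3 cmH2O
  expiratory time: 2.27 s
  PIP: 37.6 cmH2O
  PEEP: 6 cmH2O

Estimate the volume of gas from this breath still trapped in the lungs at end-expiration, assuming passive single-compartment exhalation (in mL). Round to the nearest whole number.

100

R = (PIP − Pplat)/V̇ = (37.6 − 13.3) / 1.2167 = 24.3/1.2167 = 19.972 cmH2O·s/L.
C = Vt/(Pplat − PEEP) = 510.0 / (13.3 − 6) = 510.0/7.3 = 69.863 mL/cmH2O.
τ = R × C = 19.972 × 0.06986 L/cmH2O = 1.395 s.
Fraction remaining = e^(−Te/τ) = e^(−2.27/1.395) = 0.1965.
Trapped volume = 510.0 × 0.1965 = 100.22 mL.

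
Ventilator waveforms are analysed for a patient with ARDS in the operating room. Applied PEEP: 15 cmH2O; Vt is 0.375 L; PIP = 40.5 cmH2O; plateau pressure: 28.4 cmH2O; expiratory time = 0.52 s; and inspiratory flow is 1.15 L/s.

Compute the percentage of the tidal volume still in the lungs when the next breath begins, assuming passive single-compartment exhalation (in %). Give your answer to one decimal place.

R = (PIP − Pplat)/V̇ = (40.5 − 28.4) / 1.15 = 12.1/1.15 = 10.522 cmH2O·s/L.
C = Vt/(Pplat − PEEP) = 375.0 / (28.4 − 15) = 375.0/13.4 = 27.985 mL/cmH2O.
τ = R × C = 10.522 × 0.02799 L/cmH2O = 0.2945 s.
Fraction remaining at end-expiration = e^(−Te/τ) = e^(−0.52/0.2945) = 0.1711 → 17.11%.

17.1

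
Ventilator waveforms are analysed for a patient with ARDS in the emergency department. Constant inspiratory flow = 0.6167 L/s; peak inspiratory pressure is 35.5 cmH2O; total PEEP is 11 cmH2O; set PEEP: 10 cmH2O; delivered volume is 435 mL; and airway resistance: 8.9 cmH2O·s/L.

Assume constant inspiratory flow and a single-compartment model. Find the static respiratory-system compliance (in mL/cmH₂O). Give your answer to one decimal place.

Total PEEP = 11 cmH2O (set 10 + intrinsic 1); this is the baseline alveolar pressure.
Equation of motion (constant flow): PIP = Vt/C + R·V̇ + PEEP.
Vt/C = PIP − R·V̇ − PEEP = 35.5 − 8.9×0.6167 − 11 = 35.5 − 5.489 − 11 = 19.011 cmH2O.
C = Vt / 19.011 = 435 / 19.011 = 22.881 mL/cmH2O.

22.9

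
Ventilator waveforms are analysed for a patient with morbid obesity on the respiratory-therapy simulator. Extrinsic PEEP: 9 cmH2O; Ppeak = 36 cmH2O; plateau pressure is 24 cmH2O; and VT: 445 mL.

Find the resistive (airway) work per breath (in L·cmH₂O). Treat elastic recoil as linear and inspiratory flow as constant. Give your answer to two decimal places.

With constant inspiratory flow the resistive pressure is constant at PIP − Pplat = 36 − 24 = 12.0 cmH2O, so resistive work = 12.0 × 0.445 = 5.34 L·cmH2O.

5.34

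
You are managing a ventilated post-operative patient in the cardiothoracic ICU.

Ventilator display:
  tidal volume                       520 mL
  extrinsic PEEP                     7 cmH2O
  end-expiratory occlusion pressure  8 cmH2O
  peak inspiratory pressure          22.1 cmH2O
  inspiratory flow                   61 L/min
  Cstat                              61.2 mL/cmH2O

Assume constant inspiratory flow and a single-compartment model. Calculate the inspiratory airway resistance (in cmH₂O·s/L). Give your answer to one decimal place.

5.5

Flow: 61 L/min ÷ 60 = 1.0167 L/s.
Total PEEP = 8 cmH2O (set 7 + intrinsic 1); this is the baseline alveolar pressure.
Equation of motion (constant flow): PIP = Vt/C + R·V̇ + PEEP.
R·V̇ = PIP − Vt/C − PEEP = 22.1 − 520/61.2 − 8 = 22.1 − 8.497 − 8 = 5.603 cmH2O.
R = 5.603 / 1.0167 = 5.511 cmH2O·s/L.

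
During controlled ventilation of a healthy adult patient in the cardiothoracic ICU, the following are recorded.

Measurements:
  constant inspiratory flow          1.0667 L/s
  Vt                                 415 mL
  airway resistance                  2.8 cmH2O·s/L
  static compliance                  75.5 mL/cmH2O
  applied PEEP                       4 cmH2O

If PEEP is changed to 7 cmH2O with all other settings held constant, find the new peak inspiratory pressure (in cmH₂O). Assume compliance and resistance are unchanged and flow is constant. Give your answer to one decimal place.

15.5

PIP = Vt/C + R·V̇ + PEEP (constant-flow equation of motion).
Only the baseline term changes: ΔPIP = ΔPEEP = 7 − 4 = 3.0 cmH2O.
Original PIP = 415/75.5 + 2.8×1.0667 + 4 = 12.483 cmH2O; new PIP = 12.483 + (3.0) = 15.483 cmH2O.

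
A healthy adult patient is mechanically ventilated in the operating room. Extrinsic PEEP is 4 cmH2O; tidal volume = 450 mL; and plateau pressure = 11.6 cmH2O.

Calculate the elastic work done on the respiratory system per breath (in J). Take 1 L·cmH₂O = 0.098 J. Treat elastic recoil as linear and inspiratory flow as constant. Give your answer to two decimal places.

Elastic work ≈ ½ × (Pplat − PEEP) × Vt = 0.5 × (11.6 − 4) × 0.450 L = 0.5 × 7.6 × 0.450 = 1.71 L·cmH2O.
× 0.098 J/(L·cmH2O) → 0.1676 J.

0.17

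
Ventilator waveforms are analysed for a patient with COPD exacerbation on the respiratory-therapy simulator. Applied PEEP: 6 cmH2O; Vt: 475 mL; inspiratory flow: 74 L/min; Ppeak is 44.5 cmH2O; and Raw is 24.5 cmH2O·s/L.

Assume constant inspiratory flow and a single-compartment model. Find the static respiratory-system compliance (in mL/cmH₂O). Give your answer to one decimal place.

57.3

Flow: 74 L/min ÷ 60 = 1.2333 L/s.
Equation of motion (constant flow): PIP = Vt/C + R·V̇ + PEEP.
Vt/C = PIP − R·V̇ − PEEP = 44.5 − 24.5×1.2333 − 6 = 44.5 − 30.216 − 6 = 8.284 cmH2O.
C = Vt / 8.284 = 475 / 8.284 = 57.339 mL/cmH2O.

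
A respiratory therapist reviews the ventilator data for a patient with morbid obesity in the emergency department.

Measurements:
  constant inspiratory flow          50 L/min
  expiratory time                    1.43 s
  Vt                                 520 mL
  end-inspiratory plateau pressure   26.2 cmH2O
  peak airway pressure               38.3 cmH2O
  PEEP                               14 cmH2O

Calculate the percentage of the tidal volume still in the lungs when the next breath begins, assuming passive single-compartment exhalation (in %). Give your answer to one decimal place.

9.9

Flow: 50 L/min ÷ 60 = 0.8333 L/s.
R = (PIP − Pplat)/V̇ = (38.3 − 26.2) / 0.8333 = 12.1/0.8333 = 14.521 cmH2O·s/L.
C = Vt/(Pplat − PEEP) = 520.0 / (26.2 − 14) = 520.0/12.2 = 42.623 mL/cmH2O.
τ = R × C = 14.521 × 0.04262 L/cmH2O = 0.6189 s.
Fraction remaining at end-expiration = e^(−Te/τ) = e^(−1.43/0.6189) = 0.09921 → 9.921%.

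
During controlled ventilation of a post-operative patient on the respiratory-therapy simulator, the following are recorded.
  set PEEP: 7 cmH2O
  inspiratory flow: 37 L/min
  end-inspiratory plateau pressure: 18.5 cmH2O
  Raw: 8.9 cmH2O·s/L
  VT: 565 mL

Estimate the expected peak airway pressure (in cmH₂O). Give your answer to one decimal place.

24.0

Flow: 37 L/min ÷ 60 = 0.6167 L/s.
PIP = Pplat + Raw × flow = 18.5 + 8.9 × 0.6167 = 18.5 + 5.489 = 23.989 cmH2O.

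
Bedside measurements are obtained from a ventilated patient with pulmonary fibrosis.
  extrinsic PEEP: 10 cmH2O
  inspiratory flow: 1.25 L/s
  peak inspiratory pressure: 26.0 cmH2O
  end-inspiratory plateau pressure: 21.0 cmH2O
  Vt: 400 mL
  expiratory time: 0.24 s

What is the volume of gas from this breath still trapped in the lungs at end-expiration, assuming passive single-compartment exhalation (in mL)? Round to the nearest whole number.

R = (PIP − Pplat)/V̇ = (26.0 − 21.0) / 1.25 = 5.0/1.25 = 4.0 cmH2O·s/L.
C = Vt/(Pplat − PEEP) = 400.0 / (21.0 − 10) = 400.0/11.0 = 36.364 mL/cmH2O.
τ = R × C = 4.0 × 0.03636 L/cmH2O = 0.1454 s.
Fraction remaining = e^(−Te/τ) = e^(−0.24/0.1454) = 0.1919.
Trapped volume = 400.0 × 0.1919 = 76.76 mL.

77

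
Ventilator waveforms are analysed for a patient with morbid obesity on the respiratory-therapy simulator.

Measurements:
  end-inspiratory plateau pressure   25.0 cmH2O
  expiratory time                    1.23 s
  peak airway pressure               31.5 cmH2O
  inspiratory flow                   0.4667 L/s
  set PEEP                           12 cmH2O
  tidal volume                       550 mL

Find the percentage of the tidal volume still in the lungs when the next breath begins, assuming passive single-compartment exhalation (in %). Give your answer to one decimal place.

R = (PIP − Pplat)/V̇ = (31.5 − 25.0) / 0.4667 = 6.5/0.4667 = 13.928 cmH2O·s/L.
C = Vt/(Pplat − PEEP) = 550.0 / (25.0 − 12) = 550.0/13.0 = 42.308 mL/cmH2O.
τ = R × C = 13.928 × 0.04231 L/cmH2O = 0.5893 s.
Fraction remaining at end-expiration = e^(−Te/τ) = e^(−1.23/0.5893) = 0.124 → 12.4%.

12.4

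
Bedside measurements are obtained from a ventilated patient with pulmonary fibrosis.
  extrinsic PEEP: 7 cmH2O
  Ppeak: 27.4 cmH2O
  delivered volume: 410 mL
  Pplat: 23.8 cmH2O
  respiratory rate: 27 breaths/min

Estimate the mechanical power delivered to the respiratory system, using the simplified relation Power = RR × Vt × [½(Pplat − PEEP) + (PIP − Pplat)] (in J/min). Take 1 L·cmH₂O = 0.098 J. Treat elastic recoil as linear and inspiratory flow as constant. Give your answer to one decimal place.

13.0

Per-breath work = Vt × [½(Pplat−PEEP) + (PIP−Pplat)] = 0.410 × [0.5×16.8 + 3.6] = 0.410 × 12.0 = 4.92 L·cmH2O.
Power = 27 × 4.92 = 132.84 L·cmH2O/min.
× 0.098 J/(L·cmH2O) → 13.018 J/min.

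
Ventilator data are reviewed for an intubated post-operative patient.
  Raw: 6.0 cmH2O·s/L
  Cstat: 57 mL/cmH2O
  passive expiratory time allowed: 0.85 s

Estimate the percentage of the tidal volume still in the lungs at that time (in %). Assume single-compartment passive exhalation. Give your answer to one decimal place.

8.3

τ = R × C = 6.0 × 57 mL/cmH2O = 6.0 × 0.057 L/cmH2O = 0.342 s.
Passive exhalation: V(t)/V₀ = e^(−t/τ) = e^(−0.85/0.342) = 0.08329.
Fraction remaining = 0.08329 → 8.329%.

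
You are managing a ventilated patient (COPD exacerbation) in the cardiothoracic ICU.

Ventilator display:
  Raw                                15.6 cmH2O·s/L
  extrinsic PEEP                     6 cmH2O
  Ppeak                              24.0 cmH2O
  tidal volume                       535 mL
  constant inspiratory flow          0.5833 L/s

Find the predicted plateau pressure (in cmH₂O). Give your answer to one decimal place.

14.9

Pplat = PIP − Raw × flow = 24.0 − 15.6 × 0.5833 = 24.0 − 9.099 = 14.901 cmH2O.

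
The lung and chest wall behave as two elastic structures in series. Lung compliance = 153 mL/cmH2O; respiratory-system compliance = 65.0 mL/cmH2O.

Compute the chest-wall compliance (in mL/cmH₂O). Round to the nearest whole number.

1/Ccw = 1/Crs − 1/CL.
1/Ccw = 1/65.0 − 1/153 = 0.008849.
Ccw = 113.01 mL/cmH2O.

113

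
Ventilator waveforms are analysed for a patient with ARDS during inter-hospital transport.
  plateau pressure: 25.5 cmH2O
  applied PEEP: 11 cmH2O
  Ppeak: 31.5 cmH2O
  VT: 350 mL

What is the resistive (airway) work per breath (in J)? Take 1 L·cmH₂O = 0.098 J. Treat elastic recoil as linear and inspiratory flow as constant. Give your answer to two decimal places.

0.21

With constant inspiratory flow the resistive pressure is constant at PIP − Pplat = 31.5 − 25.5 = 6.0 cmH2O, so resistive work = 6.0 × 0.350 = 2.1 L·cmH2O.
× 0.098 J/(L·cmH2O) → 0.2058 J.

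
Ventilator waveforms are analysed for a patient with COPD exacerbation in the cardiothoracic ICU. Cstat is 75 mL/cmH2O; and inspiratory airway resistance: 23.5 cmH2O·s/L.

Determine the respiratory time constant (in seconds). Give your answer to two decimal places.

τ = R × C = 23.5 × 75 mL/cmH2O = 23.5 × 0.075 L/cmH2O = 1.763 s.

1.76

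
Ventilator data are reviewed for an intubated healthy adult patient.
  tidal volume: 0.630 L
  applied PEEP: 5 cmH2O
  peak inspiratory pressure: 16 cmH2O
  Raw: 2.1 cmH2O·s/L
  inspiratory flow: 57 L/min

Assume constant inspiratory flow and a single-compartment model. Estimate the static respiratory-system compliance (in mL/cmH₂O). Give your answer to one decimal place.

Flow: 57 L/min ÷ 60 = 0.95 L/s.
Equation of motion (constant flow): PIP = Vt/C + R·V̇ + PEEP.
Vt/C = PIP − R·V̇ − PEEP = 16 − 2.1×0.95 − 5 = 16 − 1.995 − 5 = 9.005 cmH2O.
C = Vt / 9.005 = 630 / 9.005 = 69.961 mL/cmH2O.

70.0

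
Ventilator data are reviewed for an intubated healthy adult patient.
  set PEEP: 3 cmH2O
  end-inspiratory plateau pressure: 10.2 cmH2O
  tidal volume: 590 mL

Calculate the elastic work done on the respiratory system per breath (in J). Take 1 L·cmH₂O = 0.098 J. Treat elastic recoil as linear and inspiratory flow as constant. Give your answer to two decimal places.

Elastic work ≈ ½ × (Pplat − PEEP) × Vt = 0.5 × (10.2 − 3) × 0.590 L = 0.5 × 7.2 × 0.590 = 2.124 L·cmH2O.
× 0.098 J/(L·cmH2O) → 0.2082 J.

0.21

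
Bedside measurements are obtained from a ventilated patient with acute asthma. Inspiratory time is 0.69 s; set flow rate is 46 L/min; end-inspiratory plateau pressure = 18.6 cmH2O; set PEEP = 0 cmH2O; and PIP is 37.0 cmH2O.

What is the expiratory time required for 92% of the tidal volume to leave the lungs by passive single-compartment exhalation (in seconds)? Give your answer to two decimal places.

1.72

Flow: 46 L/min ÷ 60 = 0.7667 L/s.
Vt = flow × Ti = 0.7667 L/s × 0.69 s × 1000 mL/L = 529.02 mL.
R = (PIP − Pplat)/V̇ = (37.0 − 18.6) / 0.7667 = 18.4/0.7667 = 23.999 cmH2O·s/L.
C = Vt/(Pplat − PEEP) = 529.02 / (18.6 − 0) = 529.02/18.6 = 28.442 mL/cmH2O.
τ = R × C = 23.999 × 0.02844 L/cmH2O = 0.6825 s.
t = −τ·ln(1 − 0.92) = −0.6825·ln(0.08) = 1.724 s.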